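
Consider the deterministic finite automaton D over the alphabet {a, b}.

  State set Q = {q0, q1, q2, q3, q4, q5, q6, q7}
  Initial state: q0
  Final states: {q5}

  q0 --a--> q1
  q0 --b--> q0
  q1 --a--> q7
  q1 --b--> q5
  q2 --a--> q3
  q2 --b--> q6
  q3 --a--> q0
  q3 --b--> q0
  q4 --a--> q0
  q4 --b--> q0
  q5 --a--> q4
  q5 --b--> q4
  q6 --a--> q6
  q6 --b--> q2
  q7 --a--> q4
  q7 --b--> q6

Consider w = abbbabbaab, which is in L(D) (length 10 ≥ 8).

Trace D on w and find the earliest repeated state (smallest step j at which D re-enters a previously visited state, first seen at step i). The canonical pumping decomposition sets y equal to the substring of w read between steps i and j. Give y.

abbb

State sequence: q0 -a-> q1 -b-> q5 -b-> q4 -b-> q0 -a-> q1 -b-> q5 -b-> q4 -a-> q0 -a-> q1 -b-> q5
First repeat at step 4: q0 was already visited.

So i = 0, j = 4, giving x = w[0:0] = ε, y = w[0:4] = abbb, z = w[4:10] = abbaab.
Check: |xy| = 4 ≤ 8 and |y| = 4 ≥ 1. Reading y takes D from q0 back to q0, so every xyⁱz is accepted.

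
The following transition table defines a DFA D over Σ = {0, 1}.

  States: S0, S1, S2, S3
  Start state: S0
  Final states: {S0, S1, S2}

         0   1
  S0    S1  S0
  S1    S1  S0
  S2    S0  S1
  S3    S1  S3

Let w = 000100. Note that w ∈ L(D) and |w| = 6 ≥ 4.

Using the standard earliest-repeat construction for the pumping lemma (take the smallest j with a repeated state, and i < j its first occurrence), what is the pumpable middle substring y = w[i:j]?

0

State sequence: S0 -0-> S1 -0-> S1 -0-> S1 -1-> S0 -0-> S1 -0-> S1
First repeat at step 2: S1 was already visited.

So i = 1, j = 2, giving x = w[0:1] = 0, y = w[1:2] = 0, z = w[2:6] = 0100.
Check: |xy| = 2 ≤ 4 and |y| = 1 ≥ 1. Reading y takes D from S1 back to S1, so every xyⁱz is accepted.
With |Q| = 4, pigeonhole forces a state repeat no later than step 4; the substring read between the first and second visits to that state can be pumped.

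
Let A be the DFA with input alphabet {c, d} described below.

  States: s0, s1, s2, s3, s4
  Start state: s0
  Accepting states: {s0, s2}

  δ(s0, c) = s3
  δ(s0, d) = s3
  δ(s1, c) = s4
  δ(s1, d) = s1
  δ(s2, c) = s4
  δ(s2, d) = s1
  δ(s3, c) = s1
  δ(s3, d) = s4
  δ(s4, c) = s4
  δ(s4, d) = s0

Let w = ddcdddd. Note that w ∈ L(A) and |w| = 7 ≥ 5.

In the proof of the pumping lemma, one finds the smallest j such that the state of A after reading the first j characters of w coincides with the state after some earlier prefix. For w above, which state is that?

State sequence: s0 -d-> s3 -d-> s4 -c-> s4 -d-> s0 -d-> s3 -d-> s4 -d-> s0
First repeat at step 3: s4 was already visited.

The earliest repeat is at step j = 3: A is in s4, which it already visited at step i = 2.
With |Q| = 5, pigeonhole forces a state repeat no later than step 5; the substring read between the first and second visits to that state can be pumped.

s4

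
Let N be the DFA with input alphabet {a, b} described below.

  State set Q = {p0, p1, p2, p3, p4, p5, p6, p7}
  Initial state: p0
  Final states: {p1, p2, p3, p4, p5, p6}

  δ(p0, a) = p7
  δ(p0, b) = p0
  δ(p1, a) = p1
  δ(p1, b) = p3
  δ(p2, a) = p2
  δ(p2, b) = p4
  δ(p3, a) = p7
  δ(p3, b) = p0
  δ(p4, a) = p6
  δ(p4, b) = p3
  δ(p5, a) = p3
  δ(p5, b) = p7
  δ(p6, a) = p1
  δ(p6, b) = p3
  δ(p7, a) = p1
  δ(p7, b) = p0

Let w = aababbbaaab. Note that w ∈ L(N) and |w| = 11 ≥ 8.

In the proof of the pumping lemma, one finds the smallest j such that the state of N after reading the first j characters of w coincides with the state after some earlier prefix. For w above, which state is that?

p7

Run of N on w = a a b a b b b a a a b:
  step 0: p0  (start)
  step 1: p7  (read a: p0→p7)
  step 2: p1  (read a: p7→p1)
  step 3: p3  (read b: p1→p3)
  step 4: p7  (read a: p3→p7)   ← first repeat (p7 seen earlier)
  step 5: p0  (read b: p7→p0)
  step 6: p0  (read b: p0→p0)
  step 7: p0  (read b: p0→p0)
  step 8: p7  (read a: p0→p7)
  step 9: p1  (read a: p7→p1)
  step 10: p1  (read a: p1→p1)
  step 11: p3  (read b: p1→p3)

The earliest repeat is at step j = 4: N is in p7, which it already visited at step i = 1.
With |Q| = 8, pigeonhole forces a state repeat no later than step 8; the substring read between the first and second visits to that state can be pumped.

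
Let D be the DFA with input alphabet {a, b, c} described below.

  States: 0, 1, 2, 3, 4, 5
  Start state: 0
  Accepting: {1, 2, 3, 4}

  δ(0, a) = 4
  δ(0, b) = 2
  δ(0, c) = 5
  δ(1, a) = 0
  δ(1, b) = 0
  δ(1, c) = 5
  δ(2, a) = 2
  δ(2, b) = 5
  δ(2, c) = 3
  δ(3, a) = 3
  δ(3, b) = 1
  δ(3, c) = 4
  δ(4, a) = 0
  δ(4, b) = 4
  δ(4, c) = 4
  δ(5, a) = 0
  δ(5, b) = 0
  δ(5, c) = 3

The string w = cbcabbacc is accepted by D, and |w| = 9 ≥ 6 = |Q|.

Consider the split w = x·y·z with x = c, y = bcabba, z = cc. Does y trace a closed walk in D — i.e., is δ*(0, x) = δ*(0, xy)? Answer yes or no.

Run of D on the first 7 characters of w = c b c a b b a:
  step 0: 0  (start)
  step 1: 5  (read c: 0→5)
  step 2: 0  (read b: 5→0)
  step 3: 5  (read c: 0→5)
  step 4: 0  (read a: 5→0)
  step 5: 2  (read b: 0→2)
  step 6: 5  (read b: 2→5)
  step 7: 0  (read a: 5→0)

After x (step 1): 5. After xy (step 7): 0.
They differ (5 ≠ 0), so y is not a cycle from the state after x; this split is not the one the pumping-lemma construction produces, and pumping y need not keep the string in L(D).

no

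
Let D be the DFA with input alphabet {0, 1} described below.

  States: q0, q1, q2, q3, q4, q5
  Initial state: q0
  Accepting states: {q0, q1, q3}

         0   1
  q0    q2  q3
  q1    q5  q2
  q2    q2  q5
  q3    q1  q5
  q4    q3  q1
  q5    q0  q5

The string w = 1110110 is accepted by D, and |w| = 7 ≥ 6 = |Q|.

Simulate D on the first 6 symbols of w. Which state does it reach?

q5

State sequence: q0 -1-> q3 -1-> q5 -1-> q5 -0-> q0 -1-> q3 -1-> q5

After reading 6 characters, D is in state q5.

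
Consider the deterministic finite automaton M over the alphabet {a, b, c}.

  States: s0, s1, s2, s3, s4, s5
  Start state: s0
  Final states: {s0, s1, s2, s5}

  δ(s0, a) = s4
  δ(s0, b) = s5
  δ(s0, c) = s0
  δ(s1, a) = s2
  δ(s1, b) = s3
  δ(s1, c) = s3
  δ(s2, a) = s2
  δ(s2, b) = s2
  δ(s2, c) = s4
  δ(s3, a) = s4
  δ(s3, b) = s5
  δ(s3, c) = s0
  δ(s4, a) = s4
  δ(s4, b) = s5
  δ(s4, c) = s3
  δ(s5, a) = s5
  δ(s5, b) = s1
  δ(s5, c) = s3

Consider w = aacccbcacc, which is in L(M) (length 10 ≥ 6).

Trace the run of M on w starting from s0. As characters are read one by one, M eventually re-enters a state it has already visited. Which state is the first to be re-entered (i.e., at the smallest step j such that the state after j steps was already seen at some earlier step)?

State sequence: s0 -a-> s4 -a-> s4 -c-> s3 -c-> s0 -c-> s0 -b-> s5 -c-> s3 -a-> s4 -c-> s3 -c-> s0
First repeat at step 2: s4 was already visited.

The earliest repeat is at step j = 2: M is in s4, which it already visited at step i = 1.
The DFA has 6 states, so the proof of the pumping lemma guarantees a repeated state among the first 6+1 visited; the segment between the two visits is the pumpable y.

s4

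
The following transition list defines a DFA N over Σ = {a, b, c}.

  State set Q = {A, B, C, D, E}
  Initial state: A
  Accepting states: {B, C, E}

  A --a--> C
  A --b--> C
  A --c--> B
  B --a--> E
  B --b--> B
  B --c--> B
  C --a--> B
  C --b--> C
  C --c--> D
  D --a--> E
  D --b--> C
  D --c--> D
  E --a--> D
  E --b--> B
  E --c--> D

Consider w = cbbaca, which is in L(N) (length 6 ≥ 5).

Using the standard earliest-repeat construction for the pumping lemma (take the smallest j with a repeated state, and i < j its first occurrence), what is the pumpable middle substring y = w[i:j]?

b

Run of N on w = c b b a c a:
  step 0: A  (start)
  step 1: B  (read c: A→B)
  step 2: B  (read b: B→B)   ← first repeat (B seen earlier)
  step 3: B  (read b: B→B)
  step 4: E  (read a: B→E)
  step 5: D  (read c: E→D)
  step 6: E  (read a: D→E)

So i = 1, j = 2, giving x = w[0:1] = c, y = w[1:2] = b, z = w[2:6] = baca.
Check: |xy| = 2 ≤ 5 and |y| = 1 ≥ 1. Reading y takes N from B back to B, so every xyⁱz is accepted.
With |Q| = 5, pigeonhole forces a state repeat no later than step 5; the substring read between the first and second visits to that state can be pumped.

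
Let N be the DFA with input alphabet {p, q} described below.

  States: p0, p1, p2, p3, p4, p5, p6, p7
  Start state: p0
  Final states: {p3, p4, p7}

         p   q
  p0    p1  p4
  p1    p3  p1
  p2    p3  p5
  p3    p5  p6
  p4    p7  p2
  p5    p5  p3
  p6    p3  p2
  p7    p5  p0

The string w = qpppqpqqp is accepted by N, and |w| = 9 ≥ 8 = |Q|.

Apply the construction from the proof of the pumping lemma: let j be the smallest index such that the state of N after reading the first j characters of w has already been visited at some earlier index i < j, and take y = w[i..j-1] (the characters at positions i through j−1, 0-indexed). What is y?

State sequence: p0 -q-> p4 -p-> p7 -p-> p5 -p-> p5 -q-> p3 -p-> p5 -q-> p3 -q-> p6 -p-> p3
First repeat at step 4: p5 was already visited.

So i = 3, j = 4, giving x = w[0:3] = qpp, y = w[3:4] = p, z = w[4:9] = qpqqp.
Check: |xy| = 4 ≤ 8 and |y| = 1 ≥ 1. Reading y takes N from p5 back to p5, so every xyⁱz is accepted.
The DFA has 8 states, so the proof of the pumping lemma guarantees a repeated state among the first 8+1 visited; the segment between the two visits is the pumpable y.

p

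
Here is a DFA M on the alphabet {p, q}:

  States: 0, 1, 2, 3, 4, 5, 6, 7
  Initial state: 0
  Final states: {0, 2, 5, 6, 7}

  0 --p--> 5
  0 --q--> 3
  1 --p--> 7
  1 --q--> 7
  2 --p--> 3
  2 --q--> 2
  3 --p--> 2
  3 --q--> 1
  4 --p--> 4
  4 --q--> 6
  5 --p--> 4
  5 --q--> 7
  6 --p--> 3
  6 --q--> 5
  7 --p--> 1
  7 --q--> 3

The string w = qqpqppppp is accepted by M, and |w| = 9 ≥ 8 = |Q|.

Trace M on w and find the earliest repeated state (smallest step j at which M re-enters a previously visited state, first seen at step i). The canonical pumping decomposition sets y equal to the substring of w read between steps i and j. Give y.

qpq

Run of M on w = q q p q p p p p p:
  step 0: 0  (start)
  step 1: 3  (read q: 0→3)
  step 2: 1  (read q: 3→1)
  step 3: 7  (read p: 1→7)
  step 4: 3  (read q: 7→3)   ← first repeat (3 seen earlier)
  step 5: 2  (read p: 3→2)
  step 6: 3  (read p: 2→3)
  step 7: 2  (read p: 3→2)
  step 8: 3  (read p: 2→3)
  step 9: 2  (read p: 3→2)

So i = 1, j = 4, giving x = w[0:1] = q, y = w[1:4] = qpq, z = w[4:9] = ppppp.
Check: |xy| = 4 ≤ 8 and |y| = 3 ≥ 1. Reading y takes M from 3 back to 3, so every xyⁱz is accepted.
With |Q| = 8, pigeonhole forces a state repeat no later than step 8; the substring read between the first and second visits to that state can be pumped.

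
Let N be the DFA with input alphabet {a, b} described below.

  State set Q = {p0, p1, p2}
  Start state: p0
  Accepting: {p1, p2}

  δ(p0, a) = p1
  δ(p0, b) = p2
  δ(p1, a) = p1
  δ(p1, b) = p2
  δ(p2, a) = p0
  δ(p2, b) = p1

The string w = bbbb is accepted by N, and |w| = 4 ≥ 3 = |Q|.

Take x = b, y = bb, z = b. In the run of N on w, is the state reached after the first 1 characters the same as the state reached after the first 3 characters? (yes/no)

State sequence: p0 -b-> p2 -b-> p1 -b-> p2

After x (step 1): p2. After xy (step 3): p2.
They match, so y = bb drives N around a cycle from p2 back to itself; pumping y any number of times keeps N in p2 before reading z, and xyⁱz ∈ L(N) for every i ≥ 0.

yes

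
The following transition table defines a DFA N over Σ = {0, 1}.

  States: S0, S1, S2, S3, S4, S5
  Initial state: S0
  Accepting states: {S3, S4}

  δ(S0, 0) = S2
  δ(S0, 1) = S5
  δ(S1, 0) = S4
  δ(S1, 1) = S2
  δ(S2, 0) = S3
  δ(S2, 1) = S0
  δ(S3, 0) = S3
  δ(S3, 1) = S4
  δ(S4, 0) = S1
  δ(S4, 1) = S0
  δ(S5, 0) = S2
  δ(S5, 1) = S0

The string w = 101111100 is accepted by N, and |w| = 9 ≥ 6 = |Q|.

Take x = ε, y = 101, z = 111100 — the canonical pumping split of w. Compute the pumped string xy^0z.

xy⁰z = xz = ε·111100 = 111100.
Reading y = 101 takes N from S0 back to S0, so after x the machine is still in S0, and z then leads to the accepting state S3. Hence 111100 ∈ L(N).

111100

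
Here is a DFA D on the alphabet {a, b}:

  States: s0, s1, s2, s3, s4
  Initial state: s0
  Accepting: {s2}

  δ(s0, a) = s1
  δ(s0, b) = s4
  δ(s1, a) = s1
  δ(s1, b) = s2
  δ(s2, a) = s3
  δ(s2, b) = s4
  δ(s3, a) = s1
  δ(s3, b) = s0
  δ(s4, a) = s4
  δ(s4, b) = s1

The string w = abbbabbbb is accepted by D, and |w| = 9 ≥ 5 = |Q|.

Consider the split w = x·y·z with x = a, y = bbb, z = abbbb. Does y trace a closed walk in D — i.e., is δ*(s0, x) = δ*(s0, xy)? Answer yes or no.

Run of D on the first 4 characters of w = a b b b:
  step 0: s0  (start)
  step 1: s1  (read a: s0→s1)
  step 2: s2  (read b: s1→s2)
  step 3: s4  (read b: s2→s4)
  step 4: s1  (read b: s4→s1)

After x (step 1): s1. After xy (step 4): s1.
They match, so y = bbb drives D around a cycle from s1 back to itself; pumping y any number of times keeps D in s1 before reading z, and xyⁱz ∈ L(D) for every i ≥ 0.

yes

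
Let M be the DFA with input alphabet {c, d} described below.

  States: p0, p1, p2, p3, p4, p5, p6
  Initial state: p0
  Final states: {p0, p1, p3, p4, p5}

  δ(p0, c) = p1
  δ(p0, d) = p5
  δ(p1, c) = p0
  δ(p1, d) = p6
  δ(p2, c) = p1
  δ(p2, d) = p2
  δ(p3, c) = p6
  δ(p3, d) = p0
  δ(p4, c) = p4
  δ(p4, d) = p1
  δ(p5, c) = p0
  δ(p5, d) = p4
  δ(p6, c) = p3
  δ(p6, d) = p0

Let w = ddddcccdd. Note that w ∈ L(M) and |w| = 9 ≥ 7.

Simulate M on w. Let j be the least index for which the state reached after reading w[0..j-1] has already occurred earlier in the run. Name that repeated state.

p6

State sequence: p0 -d-> p5 -d-> p4 -d-> p1 -d-> p6 -c-> p3 -c-> p6 -c-> p3 -d-> p0 -d-> p5
First repeat at step 6: p6 was already visited.

The earliest repeat is at step j = 6: M is in p6, which it already visited at step i = 4.
Pumping length from the standard proof: p = 7 (the number of states). The repeated state found above gives |xy| = j ≤ 7 and |y| = j − i ≥ 1.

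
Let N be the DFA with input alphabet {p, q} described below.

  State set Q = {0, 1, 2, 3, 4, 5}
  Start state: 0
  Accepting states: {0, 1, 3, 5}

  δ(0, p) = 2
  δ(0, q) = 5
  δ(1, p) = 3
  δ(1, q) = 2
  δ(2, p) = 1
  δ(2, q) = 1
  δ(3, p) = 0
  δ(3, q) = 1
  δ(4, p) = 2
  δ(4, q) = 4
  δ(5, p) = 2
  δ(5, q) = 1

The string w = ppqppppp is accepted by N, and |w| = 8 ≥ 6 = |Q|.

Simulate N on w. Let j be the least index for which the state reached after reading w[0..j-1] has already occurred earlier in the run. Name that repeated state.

Run of N on w = p p q p p p p p:
  step 0: 0  (start)
  step 1: 2  (read p: 0→2)
  step 2: 1  (read p: 2→1)
  step 3: 2  (read q: 1→2)   ← first repeat (2 seen earlier)
  step 4: 1  (read p: 2→1)
  step 5: 3  (read p: 1→3)
  step 6: 0  (read p: 3→0)
  step 7: 2  (read p: 0→2)
  step 8: 1  (read p: 2→1)

The earliest repeat is at step j = 3: N is in 2, which it already visited at step i = 1.

2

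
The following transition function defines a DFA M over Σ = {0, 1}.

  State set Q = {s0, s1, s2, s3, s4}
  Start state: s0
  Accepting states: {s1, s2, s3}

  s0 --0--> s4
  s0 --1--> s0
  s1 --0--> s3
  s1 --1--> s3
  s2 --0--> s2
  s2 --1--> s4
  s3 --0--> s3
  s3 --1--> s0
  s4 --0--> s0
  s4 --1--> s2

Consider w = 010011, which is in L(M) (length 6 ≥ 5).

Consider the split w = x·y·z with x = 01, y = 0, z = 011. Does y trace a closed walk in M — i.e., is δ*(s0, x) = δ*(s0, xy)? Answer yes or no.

Run of M on the first 3 characters of w = 0 1 0:
  step 0: s0  (start)
  step 1: s4  (read 0: s0→s4)
  step 2: s2  (read 1: s4→s2)
  step 3: s2  (read 0: s2→s2)

After x (step 2): s2. After xy (step 3): s2.
They match, so y = 0 drives M around a cycle from s2 back to itself; pumping y any number of times keeps M in s2 before reading z, and xyⁱz ∈ L(M) for every i ≥ 0.

yes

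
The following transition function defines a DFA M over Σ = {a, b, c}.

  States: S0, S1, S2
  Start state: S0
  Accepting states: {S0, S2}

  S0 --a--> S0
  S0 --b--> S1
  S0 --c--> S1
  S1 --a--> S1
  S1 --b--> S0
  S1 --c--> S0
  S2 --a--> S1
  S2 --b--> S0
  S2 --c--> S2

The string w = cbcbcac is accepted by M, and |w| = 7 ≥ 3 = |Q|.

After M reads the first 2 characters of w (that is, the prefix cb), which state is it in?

Run of M on the first 2 characters of w = c b:
  step 0: S0  (start)
  step 1: S1  (read c: S0→S1)
  step 2: S0  (read b: S1→S0)

After reading 2 characters, M is in state S0.

S0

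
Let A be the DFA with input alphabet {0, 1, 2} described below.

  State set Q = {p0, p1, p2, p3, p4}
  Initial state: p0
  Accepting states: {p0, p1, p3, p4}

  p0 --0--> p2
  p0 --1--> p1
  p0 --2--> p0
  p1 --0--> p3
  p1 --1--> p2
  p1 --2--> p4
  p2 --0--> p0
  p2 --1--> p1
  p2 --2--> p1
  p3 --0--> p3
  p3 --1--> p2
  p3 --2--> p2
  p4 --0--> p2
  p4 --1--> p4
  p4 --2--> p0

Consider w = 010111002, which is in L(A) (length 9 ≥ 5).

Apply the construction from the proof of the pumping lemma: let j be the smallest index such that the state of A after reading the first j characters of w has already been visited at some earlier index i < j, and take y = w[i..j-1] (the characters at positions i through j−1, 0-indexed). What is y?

101

State sequence: p0 -0-> p2 -1-> p1 -0-> p3 -1-> p2 -1-> p1 -1-> p2 -0-> p0 -0-> p2 -2-> p1
First repeat at step 4: p2 was already visited.

So i = 1, j = 4, giving x = w[0:1] = 0, y = w[1:4] = 101, z = w[4:9] = 11002.
Check: |xy| = 4 ≤ 5 and |y| = 3 ≥ 1. Reading y takes A from p2 back to p2, so every xyⁱz is accepted.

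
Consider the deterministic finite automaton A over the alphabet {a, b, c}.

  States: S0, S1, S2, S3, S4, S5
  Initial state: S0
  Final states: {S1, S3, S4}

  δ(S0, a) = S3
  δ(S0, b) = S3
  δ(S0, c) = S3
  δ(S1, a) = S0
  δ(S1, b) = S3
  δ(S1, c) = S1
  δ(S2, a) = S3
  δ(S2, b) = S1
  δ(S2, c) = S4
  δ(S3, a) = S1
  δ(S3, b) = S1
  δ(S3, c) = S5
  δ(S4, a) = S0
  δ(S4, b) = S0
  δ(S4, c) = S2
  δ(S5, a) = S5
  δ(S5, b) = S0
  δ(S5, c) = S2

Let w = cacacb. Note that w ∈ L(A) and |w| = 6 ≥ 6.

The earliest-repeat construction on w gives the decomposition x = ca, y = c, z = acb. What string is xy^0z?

xy⁰z = xz = ca·acb = caacb.
Reading y = c takes A from S1 back to S1, so after x the machine is still in S1, and z then leads to the accepting state S1. Hence caacb ∈ L(A).

caacb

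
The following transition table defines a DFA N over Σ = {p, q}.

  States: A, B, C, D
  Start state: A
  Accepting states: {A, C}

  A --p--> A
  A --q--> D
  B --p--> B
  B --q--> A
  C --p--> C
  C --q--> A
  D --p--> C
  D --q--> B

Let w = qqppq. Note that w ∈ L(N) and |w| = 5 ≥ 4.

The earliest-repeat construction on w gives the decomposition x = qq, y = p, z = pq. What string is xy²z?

qqpppq

xy^2z = qq·p·p·pq = qqpppq.
Reading y = p takes N from B back to B, so after x·y·y the machine is still in B, and z then leads to the accepting state A. Hence qqpppq ∈ L(N).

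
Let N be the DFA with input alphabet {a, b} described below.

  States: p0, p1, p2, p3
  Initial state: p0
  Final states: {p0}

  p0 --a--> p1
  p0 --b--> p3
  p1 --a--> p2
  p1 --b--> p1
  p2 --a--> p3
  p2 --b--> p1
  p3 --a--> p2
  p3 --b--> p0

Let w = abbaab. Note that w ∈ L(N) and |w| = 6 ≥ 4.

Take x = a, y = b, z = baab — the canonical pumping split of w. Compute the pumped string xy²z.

xy^2z = a·b·b·baab = abbbaab.
Reading y = b takes N from p1 back to p1, so after x·y·y the machine is still in p1, and z then leads to the accepting state p0. Hence abbbaab ∈ L(N).

abbbaab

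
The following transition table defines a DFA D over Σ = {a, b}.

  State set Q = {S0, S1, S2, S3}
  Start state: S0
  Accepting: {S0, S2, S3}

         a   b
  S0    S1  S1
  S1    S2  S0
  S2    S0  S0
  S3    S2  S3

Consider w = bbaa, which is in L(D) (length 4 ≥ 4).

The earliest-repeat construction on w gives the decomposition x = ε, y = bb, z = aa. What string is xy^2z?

xy^2z = ε·bb·bb·aa = bbbbaa.
Reading y = bb takes D from S0 back to S0, so after x·y·y the machine is still in S0, and z then leads to the accepting state S2. Hence bbbbaa ∈ L(D).

bbbbaa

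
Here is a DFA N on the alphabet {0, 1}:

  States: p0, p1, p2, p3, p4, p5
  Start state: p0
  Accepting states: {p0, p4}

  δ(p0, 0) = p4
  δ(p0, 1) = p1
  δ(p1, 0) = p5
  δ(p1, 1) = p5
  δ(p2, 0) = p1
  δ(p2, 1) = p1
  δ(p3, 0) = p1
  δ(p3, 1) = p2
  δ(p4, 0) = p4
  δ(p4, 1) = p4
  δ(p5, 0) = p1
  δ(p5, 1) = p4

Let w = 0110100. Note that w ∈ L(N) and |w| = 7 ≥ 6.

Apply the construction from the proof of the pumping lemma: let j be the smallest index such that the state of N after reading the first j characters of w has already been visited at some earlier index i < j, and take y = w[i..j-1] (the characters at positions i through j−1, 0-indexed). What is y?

State sequence: p0 -0-> p4 -1-> p4 -1-> p4 -0-> p4 -1-> p4 -0-> p4 -0-> p4
First repeat at step 2: p4 was already visited.

So i = 1, j = 2, giving x = w[0:1] = 0, y = w[1:2] = 1, z = w[2:7] = 10100.
Check: |xy| = 2 ≤ 6 and |y| = 1 ≥ 1. Reading y takes N from p4 back to p4, so every xyⁱz is accepted.
The DFA has 6 states, so the proof of the pumping lemma guarantees a repeated state among the first 6+1 visited; the segment between the two visits is the pumpable y.

1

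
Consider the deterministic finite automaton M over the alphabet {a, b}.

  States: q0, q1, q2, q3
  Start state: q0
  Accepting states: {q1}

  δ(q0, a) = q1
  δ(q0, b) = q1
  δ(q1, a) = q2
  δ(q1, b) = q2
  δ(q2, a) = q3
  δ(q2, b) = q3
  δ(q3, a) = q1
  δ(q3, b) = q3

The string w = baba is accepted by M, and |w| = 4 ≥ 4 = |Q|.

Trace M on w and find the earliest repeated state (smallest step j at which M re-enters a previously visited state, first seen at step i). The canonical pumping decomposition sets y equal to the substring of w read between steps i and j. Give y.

aba

State sequence: q0 -b-> q1 -a-> q2 -b-> q3 -a-> q1
First repeat at step 4: q1 was already visited.

So i = 1, j = 4, giving x = w[0:1] = b, y = w[1:4] = aba, z = w[4:4] = ε.
Check: |xy| = 4 ≤ 4 and |y| = 3 ≥ 1. Reading y takes M from q1 back to q1, so every xyⁱz is accepted.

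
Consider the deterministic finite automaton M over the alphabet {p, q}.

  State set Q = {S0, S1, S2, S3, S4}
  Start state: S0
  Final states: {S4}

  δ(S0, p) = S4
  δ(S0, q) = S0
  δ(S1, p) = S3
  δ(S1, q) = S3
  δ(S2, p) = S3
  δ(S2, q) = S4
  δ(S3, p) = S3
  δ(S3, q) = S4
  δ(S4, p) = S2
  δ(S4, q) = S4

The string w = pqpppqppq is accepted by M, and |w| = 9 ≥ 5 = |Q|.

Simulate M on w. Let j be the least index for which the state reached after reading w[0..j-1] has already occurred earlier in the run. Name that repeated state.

S4

Run of M on w = p q p p p q p p q:
  step 0: S0  (start)
  step 1: S4  (read p: S0→S4)
  step 2: S4  (read q: S4→S4)   ← first repeat (S4 seen earlier)
  step 3: S2  (read p: S4→S2)
  step 4: S3  (read p: S2→S3)
  step 5: S3  (read p: S3→S3)
  step 6: S4  (read q: S3→S4)
  step 7: S2  (read p: S4→S2)
  step 8: S3  (read p: S2→S3)
  step 9: S4  (read q: S3→S4)

The earliest repeat is at step j = 2: M is in S4, which it already visited at step i = 1.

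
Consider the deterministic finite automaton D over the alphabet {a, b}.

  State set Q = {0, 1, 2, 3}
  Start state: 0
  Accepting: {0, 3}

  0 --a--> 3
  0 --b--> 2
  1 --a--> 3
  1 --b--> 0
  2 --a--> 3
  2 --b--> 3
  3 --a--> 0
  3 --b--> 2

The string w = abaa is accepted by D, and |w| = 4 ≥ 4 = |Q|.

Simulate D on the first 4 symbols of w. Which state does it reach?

Run of D on the first 4 characters of w = a b a a:
  step 0: 0  (start)
  step 1: 3  (read a: 0→3)
  step 2: 2  (read b: 3→2)
  step 3: 3  (read a: 2→3)
  step 4: 0  (read a: 3→0)

After reading 4 characters, D is in state 0.

0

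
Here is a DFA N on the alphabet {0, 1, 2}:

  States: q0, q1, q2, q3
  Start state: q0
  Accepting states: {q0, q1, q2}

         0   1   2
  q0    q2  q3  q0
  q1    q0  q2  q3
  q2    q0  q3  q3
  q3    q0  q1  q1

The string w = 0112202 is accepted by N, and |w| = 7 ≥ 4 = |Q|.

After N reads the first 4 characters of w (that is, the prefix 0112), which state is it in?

Run of N on the first 4 characters of w = 0 1 1 2:
  step 0: q0  (start)
  step 1: q2  (read 0: q0→q2)
  step 2: q3  (read 1: q2→q3)
  step 3: q1  (read 1: q3→q1)
  step 4: q3  (read 2: q1→q3)

After reading 4 characters, N is in state q3.
(This kind of state-tracing is the core of the pumping-lemma construction: with 4 states, pigeonhole forces a repeat within the first 4 steps.)

q3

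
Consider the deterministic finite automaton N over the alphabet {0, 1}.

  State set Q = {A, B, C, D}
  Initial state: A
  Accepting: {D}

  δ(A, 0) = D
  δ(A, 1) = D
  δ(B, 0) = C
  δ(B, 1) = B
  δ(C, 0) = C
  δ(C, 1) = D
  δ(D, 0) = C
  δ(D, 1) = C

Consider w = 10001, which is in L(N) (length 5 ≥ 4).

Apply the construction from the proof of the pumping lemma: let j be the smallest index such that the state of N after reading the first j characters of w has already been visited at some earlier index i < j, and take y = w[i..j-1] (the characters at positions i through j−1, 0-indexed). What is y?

Run of N on w = 1 0 0 0 1:
  step 0: A  (start)
  step 1: D  (read 1: A→D)
  step 2: C  (read 0: D→C)
  step 3: C  (read 0: C→C)   ← first repeat (C seen earlier)
  step 4: C  (read 0: C→C)
  step 5: D  (read 1: C→D)

So i = 2, j = 3, giving x = w[0:2] = 10, y = w[2:3] = 0, z = w[3:5] = 01.
Check: |xy| = 3 ≤ 4 and |y| = 1 ≥ 1. Reading y takes N from C back to C, so every xyⁱz is accepted.

0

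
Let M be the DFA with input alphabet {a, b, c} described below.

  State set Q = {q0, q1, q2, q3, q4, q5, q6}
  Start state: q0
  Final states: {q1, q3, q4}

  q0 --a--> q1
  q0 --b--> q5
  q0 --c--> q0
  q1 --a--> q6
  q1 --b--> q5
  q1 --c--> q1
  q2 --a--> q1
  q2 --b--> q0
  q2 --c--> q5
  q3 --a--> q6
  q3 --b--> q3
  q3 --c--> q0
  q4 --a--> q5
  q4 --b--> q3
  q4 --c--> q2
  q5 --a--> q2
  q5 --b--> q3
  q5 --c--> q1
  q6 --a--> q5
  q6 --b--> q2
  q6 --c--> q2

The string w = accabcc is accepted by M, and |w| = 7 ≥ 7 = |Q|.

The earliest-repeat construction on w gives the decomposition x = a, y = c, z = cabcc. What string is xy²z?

acccabcc

xy^2z = a·c·c·cabcc = acccabcc.
Reading y = c takes M from q1 back to q1, so after x·y·y the machine is still in q1, and z then leads to the accepting state q1. Hence acccabcc ∈ L(M).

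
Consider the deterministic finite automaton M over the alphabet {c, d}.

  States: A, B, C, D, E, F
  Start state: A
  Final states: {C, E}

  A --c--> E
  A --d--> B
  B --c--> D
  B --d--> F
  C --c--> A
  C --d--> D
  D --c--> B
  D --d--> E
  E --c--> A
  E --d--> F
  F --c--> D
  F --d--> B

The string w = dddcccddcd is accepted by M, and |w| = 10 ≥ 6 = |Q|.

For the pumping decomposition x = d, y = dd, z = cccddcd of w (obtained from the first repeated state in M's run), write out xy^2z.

dddddcccddcd

xy^2z = d·dd·dd·cccddcd = dddddcccddcd.
Reading y = dd takes M from B back to B, so after x·y·y the machine is still in B, and z then leads to the accepting state E. Hence dddddcccddcd ∈ L(M).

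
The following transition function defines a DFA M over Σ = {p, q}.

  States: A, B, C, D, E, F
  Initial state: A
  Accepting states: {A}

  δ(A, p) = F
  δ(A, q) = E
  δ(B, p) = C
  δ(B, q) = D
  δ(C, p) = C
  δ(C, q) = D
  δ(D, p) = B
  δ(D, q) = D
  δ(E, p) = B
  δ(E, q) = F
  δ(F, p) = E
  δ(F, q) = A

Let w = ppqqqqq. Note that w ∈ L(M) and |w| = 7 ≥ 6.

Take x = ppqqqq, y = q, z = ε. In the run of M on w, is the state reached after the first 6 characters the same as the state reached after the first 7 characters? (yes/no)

Run of M on the first 7 characters of w = p p q q q q q:
  step 0: A  (start)
  step 1: F  (read p: A→F)
  step 2: E  (read p: F→E)
  step 3: F  (read q: E→F)
  step 4: A  (read q: F→A)
  step 5: E  (read q: A→E)
  step 6: F  (read q: E→F)
  step 7: A  (read q: F→A)

After x (step 6): F. After xy (step 7): A.
They differ (F ≠ A), so y is not a cycle from the state after x; this split is not the one the pumping-lemma construction produces, and pumping y need not keep the string in L(M).

no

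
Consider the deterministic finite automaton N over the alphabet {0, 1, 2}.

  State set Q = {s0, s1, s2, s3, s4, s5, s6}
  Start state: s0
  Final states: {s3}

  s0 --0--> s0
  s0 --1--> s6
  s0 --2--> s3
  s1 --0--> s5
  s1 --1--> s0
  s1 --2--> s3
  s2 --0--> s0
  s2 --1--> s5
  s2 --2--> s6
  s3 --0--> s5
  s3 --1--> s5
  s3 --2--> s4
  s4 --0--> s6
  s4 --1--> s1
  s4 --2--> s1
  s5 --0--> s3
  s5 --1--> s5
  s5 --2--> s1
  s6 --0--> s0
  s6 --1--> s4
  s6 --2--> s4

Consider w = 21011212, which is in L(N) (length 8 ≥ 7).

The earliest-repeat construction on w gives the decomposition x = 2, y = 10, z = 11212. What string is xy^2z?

2101011212

xy^2z = 2·10·10·11212 = 2101011212.
Reading y = 10 takes N from s3 back to s3, so after x·y·y the machine is still in s3, and z then leads to the accepting state s3. Hence 2101011212 ∈ L(N).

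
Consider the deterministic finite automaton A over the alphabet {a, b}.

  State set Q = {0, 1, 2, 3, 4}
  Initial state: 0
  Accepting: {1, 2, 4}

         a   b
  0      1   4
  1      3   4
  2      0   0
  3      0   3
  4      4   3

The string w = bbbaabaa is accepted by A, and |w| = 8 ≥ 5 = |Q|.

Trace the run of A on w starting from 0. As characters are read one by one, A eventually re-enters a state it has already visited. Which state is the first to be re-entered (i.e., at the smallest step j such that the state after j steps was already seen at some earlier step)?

State sequence: 0 -b-> 4 -b-> 3 -b-> 3 -a-> 0 -a-> 1 -b-> 4 -a-> 4 -a-> 4
First repeat at step 3: 3 was already visited.

The earliest repeat is at step j = 3: A is in 3, which it already visited at step i = 2.
The DFA has 5 states, so the proof of the pumping lemma guarantees a repeated state among the first 5+1 visited; the segment between the two visits is the pumpable y.

3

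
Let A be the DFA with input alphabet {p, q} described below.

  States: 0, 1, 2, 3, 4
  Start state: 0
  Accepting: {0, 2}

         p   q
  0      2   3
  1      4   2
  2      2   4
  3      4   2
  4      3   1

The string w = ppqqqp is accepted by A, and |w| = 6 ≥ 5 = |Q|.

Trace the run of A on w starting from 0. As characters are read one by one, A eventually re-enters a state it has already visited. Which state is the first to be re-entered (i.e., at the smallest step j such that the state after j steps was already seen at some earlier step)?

2

Run of A on w = p p q q q p:
  step 0: 0  (start)
  step 1: 2  (read p: 0→2)
  step 2: 2  (read p: 2→2)   ← first repeat (2 seen earlier)
  step 3: 4  (read q: 2→4)
  step 4: 1  (read q: 4→1)
  step 5: 2  (read q: 1→2)
  step 6: 2  (read p: 2→2)

The earliest repeat is at step j = 2: A is in 2, which it already visited at step i = 1.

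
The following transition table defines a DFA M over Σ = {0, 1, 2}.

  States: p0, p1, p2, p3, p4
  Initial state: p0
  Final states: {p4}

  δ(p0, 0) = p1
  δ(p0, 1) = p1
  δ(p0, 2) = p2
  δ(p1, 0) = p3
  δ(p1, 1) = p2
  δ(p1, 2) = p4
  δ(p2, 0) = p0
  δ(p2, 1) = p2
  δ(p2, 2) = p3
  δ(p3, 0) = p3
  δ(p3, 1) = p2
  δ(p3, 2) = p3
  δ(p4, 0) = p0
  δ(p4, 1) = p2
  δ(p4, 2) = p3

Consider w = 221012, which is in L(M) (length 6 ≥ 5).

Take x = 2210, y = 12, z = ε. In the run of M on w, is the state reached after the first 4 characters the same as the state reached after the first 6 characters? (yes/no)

no

State sequence: p0 -2-> p2 -2-> p3 -1-> p2 -0-> p0 -1-> p1 -2-> p4

After x (step 4): p0. After xy (step 6): p4.
They differ (p0 ≠ p4), so y is not a cycle from the state after x; this split is not the one the pumping-lemma construction produces, and pumping y need not keep the string in L(M).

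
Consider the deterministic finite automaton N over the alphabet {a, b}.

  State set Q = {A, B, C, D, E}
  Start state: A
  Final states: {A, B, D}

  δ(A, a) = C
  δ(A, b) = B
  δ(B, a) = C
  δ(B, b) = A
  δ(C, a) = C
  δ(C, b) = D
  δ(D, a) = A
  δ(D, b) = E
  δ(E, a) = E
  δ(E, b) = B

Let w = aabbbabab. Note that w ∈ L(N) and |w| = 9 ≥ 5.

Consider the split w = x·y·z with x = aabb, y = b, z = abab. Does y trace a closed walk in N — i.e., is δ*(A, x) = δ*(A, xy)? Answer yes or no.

Run of N on the first 5 characters of w = a a b b b:
  step 0: A  (start)
  step 1: C  (read a: A→C)
  step 2: C  (read a: C→C)
  step 3: D  (read b: C→D)
  step 4: E  (read b: D→E)
  step 5: B  (read b: E→B)

After x (step 4): E. After xy (step 5): B.
They differ (E ≠ B), so y is not a cycle from the state after x; this split is not the one the pumping-lemma construction produces, and pumping y need not keep the string in L(N).

no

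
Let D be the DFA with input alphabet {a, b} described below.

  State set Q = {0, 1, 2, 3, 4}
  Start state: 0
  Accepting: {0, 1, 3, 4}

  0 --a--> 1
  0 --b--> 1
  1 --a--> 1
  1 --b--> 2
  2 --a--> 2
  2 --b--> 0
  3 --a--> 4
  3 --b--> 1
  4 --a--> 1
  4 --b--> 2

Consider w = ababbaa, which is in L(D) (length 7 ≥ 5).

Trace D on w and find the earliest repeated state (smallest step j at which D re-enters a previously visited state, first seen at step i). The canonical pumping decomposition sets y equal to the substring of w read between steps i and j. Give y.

Run of D on w = a b a b b a a:
  step 0: 0  (start)
  step 1: 1  (read a: 0→1)
  step 2: 2  (read b: 1→2)
  step 3: 2  (read a: 2→2)   ← first repeat (2 seen earlier)
  step 4: 0  (read b: 2→0)
  step 5: 1  (read b: 0→1)
  step 6: 1  (read a: 1→1)
  step 7: 1  (read a: 1→1)

So i = 2, j = 3, giving x = w[0:2] = ab, y = w[2:3] = a, z = w[3:7] = bbaa.
Check: |xy| = 3 ≤ 5 and |y| = 1 ≥ 1. Reading y takes D from 2 back to 2, so every xyⁱz is accepted.

a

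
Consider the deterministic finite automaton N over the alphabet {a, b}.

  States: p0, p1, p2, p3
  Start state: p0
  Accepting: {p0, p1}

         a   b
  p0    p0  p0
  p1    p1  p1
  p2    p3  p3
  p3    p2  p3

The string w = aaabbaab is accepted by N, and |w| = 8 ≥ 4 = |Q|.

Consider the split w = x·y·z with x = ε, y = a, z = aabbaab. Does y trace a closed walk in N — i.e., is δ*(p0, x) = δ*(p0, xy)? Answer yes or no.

yes

Run of N on the first 1 characters of w = a:
  step 0: p0  (start)
  step 1: p0  (read a: p0→p0)

After x (step 0): p0. After xy (step 1): p0.
They match, so y = a drives N around a cycle from p0 back to itself; pumping y any number of times keeps N in p0 before reading z, and xyⁱz ∈ L(N) for every i ≥ 0.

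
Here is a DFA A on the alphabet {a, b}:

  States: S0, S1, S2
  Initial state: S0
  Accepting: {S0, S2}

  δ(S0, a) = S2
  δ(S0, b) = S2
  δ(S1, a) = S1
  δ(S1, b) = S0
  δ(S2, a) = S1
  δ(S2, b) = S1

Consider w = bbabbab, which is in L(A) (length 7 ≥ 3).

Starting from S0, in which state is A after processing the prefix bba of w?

S1

State sequence: S0 -b-> S2 -b-> S1 -a-> S1

After reading 3 characters, A is in state S1.
(This kind of state-tracing is the core of the pumping-lemma construction: with 3 states, pigeonhole forces a repeat within the first 3 steps.)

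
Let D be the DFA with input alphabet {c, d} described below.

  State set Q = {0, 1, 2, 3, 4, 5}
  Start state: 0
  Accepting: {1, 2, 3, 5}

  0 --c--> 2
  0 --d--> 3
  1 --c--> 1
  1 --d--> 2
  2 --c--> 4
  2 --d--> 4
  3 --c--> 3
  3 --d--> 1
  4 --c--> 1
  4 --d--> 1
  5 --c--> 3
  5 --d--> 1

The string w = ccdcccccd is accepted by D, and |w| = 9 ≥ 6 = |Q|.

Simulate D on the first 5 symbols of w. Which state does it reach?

1

Run of D on the first 5 characters of w = c c d c c:
  step 0: 0  (start)
  step 1: 2  (read c: 0→2)
  step 2: 4  (read c: 2→4)
  step 3: 1  (read d: 4→1)
  step 4: 1  (read c: 1→1)
  step 5: 1  (read c: 1→1)

After reading 5 characters, D is in state 1.
(This kind of state-tracing is the core of the pumping-lemma construction: with 6 states, pigeonhole forces a repeat within the first 6 steps.)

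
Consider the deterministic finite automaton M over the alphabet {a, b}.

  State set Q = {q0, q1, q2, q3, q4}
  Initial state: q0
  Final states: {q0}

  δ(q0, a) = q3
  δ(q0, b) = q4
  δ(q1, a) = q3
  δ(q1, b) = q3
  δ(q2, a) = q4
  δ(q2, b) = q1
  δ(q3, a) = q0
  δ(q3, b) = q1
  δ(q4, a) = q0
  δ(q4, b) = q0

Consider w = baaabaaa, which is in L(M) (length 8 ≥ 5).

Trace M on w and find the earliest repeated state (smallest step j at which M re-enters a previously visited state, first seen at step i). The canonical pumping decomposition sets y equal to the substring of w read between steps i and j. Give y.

ba

State sequence: q0 -b-> q4 -a-> q0 -a-> q3 -a-> q0 -b-> q4 -a-> q0 -a-> q3 -a-> q0
First repeat at step 2: q0 was already visited.

So i = 0, j = 2, giving x = w[0:0] = ε, y = w[0:2] = ba, z = w[2:8] = aabaaa.
Check: |xy| = 2 ≤ 5 and |y| = 2 ≥ 1. Reading y takes M from q0 back to q0, so every xyⁱz is accepted.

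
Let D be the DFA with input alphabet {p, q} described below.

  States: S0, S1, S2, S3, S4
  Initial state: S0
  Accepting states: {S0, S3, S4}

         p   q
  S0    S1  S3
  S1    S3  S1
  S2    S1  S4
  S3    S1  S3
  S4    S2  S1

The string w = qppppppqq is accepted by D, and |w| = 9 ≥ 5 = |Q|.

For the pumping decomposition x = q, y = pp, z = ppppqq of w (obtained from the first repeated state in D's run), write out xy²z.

xy^2z = q·pp·pp·ppppqq = qppppppppqq.
Reading y = pp takes D from S3 back to S3, so after x·y·y the machine is still in S3, and z then leads to the accepting state S3. Hence qppppppppqq ∈ L(D).

qppppppppqq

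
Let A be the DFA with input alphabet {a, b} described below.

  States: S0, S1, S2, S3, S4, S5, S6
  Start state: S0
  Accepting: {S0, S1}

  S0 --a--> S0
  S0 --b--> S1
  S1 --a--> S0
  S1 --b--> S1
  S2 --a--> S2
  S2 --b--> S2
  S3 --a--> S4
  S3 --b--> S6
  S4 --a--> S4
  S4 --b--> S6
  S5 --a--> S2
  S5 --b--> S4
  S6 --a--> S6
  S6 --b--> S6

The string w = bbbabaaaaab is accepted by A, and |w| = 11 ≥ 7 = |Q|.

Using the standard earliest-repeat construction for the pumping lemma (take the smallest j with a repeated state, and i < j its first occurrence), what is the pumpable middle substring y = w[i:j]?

b

Run of A on w = b b b a b a a a a a b:
  step 0: S0  (start)
  step 1: S1  (read b: S0→S1)
  step 2: S1  (read b: S1→S1)   ← first repeat (S1 seen earlier)
  step 3: S1  (read b: S1→S1)
  step 4: S0  (read a: S1→S0)
  step 5: S1  (read b: S0→S1)
  step 6: S0  (read a: S1→S0)
  step 7: S0  (read a: S0→S0)
  step 8: S0  (read a: S0→S0)
  step 9: S0  (read a: S0→S0)
  step 10: S0  (read a: S0→S0)
  step 11: S1  (read b: S0→S1)

So i = 1, j = 2, giving x = w[0:1] = b, y = w[1:2] = b, z = w[2:11] = babaaaaab.
Check: |xy| = 2 ≤ 7 and |y| = 1 ≥ 1. Reading y takes A from S1 back to S1, so every xyⁱz is accepted.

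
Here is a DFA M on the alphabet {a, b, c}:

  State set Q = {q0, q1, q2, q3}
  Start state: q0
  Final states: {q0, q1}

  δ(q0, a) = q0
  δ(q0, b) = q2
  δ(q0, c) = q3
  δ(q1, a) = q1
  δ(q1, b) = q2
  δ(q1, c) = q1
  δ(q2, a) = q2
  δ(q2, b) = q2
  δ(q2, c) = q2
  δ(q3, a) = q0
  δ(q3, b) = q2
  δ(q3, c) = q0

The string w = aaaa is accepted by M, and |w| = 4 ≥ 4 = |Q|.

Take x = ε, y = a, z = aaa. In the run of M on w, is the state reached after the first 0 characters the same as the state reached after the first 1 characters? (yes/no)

yes

State sequence: q0 -a-> q0

After x (step 0): q0. After xy (step 1): q0.
They match, so y = a drives M around a cycle from q0 back to itself; pumping y any number of times keeps M in q0 before reading z, and xyⁱz ∈ L(M) for every i ≥ 0.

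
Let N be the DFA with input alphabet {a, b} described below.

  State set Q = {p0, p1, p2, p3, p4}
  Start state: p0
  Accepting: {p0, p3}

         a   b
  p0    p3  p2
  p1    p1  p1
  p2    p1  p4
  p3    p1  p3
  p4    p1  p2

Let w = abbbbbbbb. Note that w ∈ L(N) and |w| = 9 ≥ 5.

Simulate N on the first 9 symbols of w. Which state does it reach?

p3

Run of N on the first 9 characters of w = a b b b b b b b b:
  step 0: p0  (start)
  step 1: p3  (read a: p0→p3)
  step 2: p3  (read b: p3→p3)
  step 3: p3  (read b: p3→p3)
  step 4: p3  (read b: p3→p3)
  step 5: p3  (read b: p3→p3)
  step 6: p3  (read b: p3→p3)
  step 7: p3  (read b: p3→p3)
  step 8: p3  (read b: p3→p3)
  step 9: p3  (read b: p3→p3)

After reading 9 characters, N is in state p3.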